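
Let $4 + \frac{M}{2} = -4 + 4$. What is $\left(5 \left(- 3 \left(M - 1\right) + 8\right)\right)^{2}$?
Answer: $30625$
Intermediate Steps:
$M = -8$ ($M = -8 + 2 \left(-4 + 4\right) = -8 + 2 \cdot 0 = -8 + 0 = -8$)
$\left(5 \left(- 3 \left(M - 1\right) + 8\right)\right)^{2} = \left(5 \left(- 3 \left(-8 - 1\right) + 8\right)\right)^{2} = \left(5 \left(\left(-3\right) \left(-9\right) + 8\right)\right)^{2} = \left(5 \left(27 + 8\right)\right)^{2} = \left(5 \cdot 35\right)^{2} = 175^{2} = 30625$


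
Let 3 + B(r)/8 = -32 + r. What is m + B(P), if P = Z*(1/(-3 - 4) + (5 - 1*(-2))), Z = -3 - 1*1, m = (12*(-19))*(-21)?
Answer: 30020/7 ≈ 4288.6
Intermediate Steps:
m = 4788 (m = -228*(-21) = 4788)
Z = -4 (Z = -3 - 1 = -4)
P = -192/7 (P = -4*(1/(-3 - 4) + (5 - 1*(-2))) = -4*(1/(-7) + (5 + 2)) = -4*(-⅐ + 7) = -4*48/7 = -192/7 ≈ -27.429)
B(r) = -280 + 8*r (B(r) = -24 + 8*(-32 + r) = -24 + (-256 + 8*r) = -280 + 8*r)
m + B(P) = 4788 + (-280 + 8*(-192/7)) = 4788 + (-280 - 1536/7) = 4788 - 3496/7 = 30020/7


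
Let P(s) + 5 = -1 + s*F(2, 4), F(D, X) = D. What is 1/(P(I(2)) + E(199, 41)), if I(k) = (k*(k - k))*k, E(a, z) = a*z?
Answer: 1/8153 ≈ 0.00012265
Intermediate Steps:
I(k) = 0 (I(k) = (k*0)*k = 0*k = 0)
P(s) = -6 + 2*s (P(s) = -5 + (-1 + s*2) = -5 + (-1 + 2*s) = -6 + 2*s)
1/(P(I(2)) + E(199, 41)) = 1/((-6 + 2*0) + 199*41) = 1/((-6 + 0) + 8159) = 1/(-6 + 8159) = 1/8153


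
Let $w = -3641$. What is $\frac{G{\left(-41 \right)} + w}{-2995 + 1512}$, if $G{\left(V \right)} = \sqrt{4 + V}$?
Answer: $\frac{3641}{1483} - \frac{i \sqrt{37}}{1483} \approx 2.4552 - 0.0041017 i$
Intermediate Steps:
$\frac{G{\left(-41 \right)} + w}{-2995 + 1512} = \frac{\sqrt{4 - 41} - 3641}{-2995 + 1512} = \frac{\sqrt{-37} - 3641}{-1483} = \left(i \sqrt{37} - 3641\right) \left(- \frac{1}{1483}\right) = \left(-3641 + i \sqrt{37}\right) \left(- \frac{1}{1483}\right) = \frac{3641}{1483} - \frac{i \sqrt{37}}{1483}$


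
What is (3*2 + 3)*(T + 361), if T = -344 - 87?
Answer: -630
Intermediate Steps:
T = -431
(3*2 + 3)*(T + 361) = (3*2 + 3)*(-431 + 361) = (6 + 3)*(-70) = 9*(-70) = -630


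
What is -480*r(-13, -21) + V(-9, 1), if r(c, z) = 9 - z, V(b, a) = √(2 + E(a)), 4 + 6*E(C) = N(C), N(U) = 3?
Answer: -14400 + √66/6 ≈ -14399.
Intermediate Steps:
E(C) = -⅙ (E(C) = -⅔ + (⅙)*3 = -⅔ + ½ = -⅙)
V(b, a) = √66/6 (V(b, a) = √(2 - ⅙) = √(11/6) = √66/6)
-480*r(-13, -21) + V(-9, 1) = -480*(9 - 1*(-21)) + √66/6 = -480*(9 + 21) + √66/6 = -480*30 + √66/6 = -14400 + √66/6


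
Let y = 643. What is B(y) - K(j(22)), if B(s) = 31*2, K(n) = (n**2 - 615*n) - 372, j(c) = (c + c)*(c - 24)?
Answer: -61430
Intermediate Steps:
j(c) = 2*c*(-24 + c) (j(c) = (2*c)*(-24 + c) = 2*c*(-24 + c))
K(n) = -372 + n**2 - 615*n
B(s) = 62
B(y) - K(j(22)) = 62 - (-372 + (2*22*(-24 + 22))**2 - 1230*22*(-24 + 22)) = 62 - (-372 + (2*22*(-2))**2 - 1230*22*(-2)) = 62 - (-372 + (-88)**2 - 615*(-88)) = 62 - (-372 + 7744 + 54120) = 62 - 1*61492 = 62 - 61492 = -61430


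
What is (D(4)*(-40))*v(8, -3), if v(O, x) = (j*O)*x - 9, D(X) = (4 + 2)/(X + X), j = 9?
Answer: 6750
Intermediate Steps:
D(X) = 3/X (D(X) = 6/((2*X)) = 6*(1/(2*X)) = 3/X)
v(O, x) = -9 + 9*O*x (v(O, x) = (9*O)*x - 9 = 9*O*x - 9 = -9 + 9*O*x)
(D(4)*(-40))*v(8, -3) = ((3/4)*(-40))*(-9 + 9*8*(-3)) = ((3*(¼))*(-40))*(-9 - 216) = ((¾)*(-40))*(-225) = -30*(-225) = 6750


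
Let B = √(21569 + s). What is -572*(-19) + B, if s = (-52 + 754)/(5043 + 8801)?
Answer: 10868 + √1033461307418/6922 ≈ 11015.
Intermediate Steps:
s = 351/6922 (s = 702/13844 = 702*(1/13844) = 351/6922 ≈ 0.050708)
B = √1033461307418/6922 (B = √(21569 + 351/6922) = √(149300969/6922) = √1033461307418/6922 ≈ 146.86)
-572*(-19) + B = -572*(-19) + √1033461307418/6922 = 10868 + √1033461307418/6922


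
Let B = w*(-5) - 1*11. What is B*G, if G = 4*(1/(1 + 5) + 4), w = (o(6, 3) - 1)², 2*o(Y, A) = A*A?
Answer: -7225/6 ≈ -1204.2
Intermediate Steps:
o(Y, A) = A²/2 (o(Y, A) = (A*A)/2 = A²/2)
w = 49/4 (w = ((½)*3² - 1)² = ((½)*9 - 1)² = (9/2 - 1)² = (7/2)² = 49/4 ≈ 12.250)
G = 50/3 (G = 4*(1/6 + 4) = 4*(⅙ + 4) = 4*(25/6) = 50/3 ≈ 16.667)
B = -289/4 (B = (49/4)*(-5) - 1*11 = -245/4 - 11 = -289/4 ≈ -72.250)
B*G = -289/4*50/3 = -7225/6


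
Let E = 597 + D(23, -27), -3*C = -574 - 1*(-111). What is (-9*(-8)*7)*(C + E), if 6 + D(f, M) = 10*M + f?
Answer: 251160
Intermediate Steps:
D(f, M) = -6 + f + 10*M (D(f, M) = -6 + (10*M + f) = -6 + (f + 10*M) = -6 + f + 10*M)
C = 463/3 (C = -(-574 - 1*(-111))/3 = -(-574 + 111)/3 = -⅓*(-463) = 463/3 ≈ 154.33)
E = 344 (E = 597 + (-6 + 23 + 10*(-27)) = 597 + (-6 + 23 - 270) = 597 - 253 = 344)
(-9*(-8)*7)*(C + E) = (-9*(-8)*7)*(463/3 + 344) = (72*7)*(1495/3) = 504*(1495/3) = 251160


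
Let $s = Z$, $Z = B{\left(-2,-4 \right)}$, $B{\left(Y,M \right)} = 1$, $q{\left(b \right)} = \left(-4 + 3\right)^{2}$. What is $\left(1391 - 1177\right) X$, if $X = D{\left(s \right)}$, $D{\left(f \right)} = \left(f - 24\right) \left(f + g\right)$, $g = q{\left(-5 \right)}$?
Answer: $-9844$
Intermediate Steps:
$q{\left(b \right)} = 1$ ($q{\left(b \right)} = \left(-1\right)^{2} = 1$)
$g = 1$
$Z = 1$
$s = 1$
$D{\left(f \right)} = \left(1 + f\right) \left(-24 + f\right)$ ($D{\left(f \right)} = \left(f - 24\right) \left(f + 1\right) = \left(-24 + f\right) \left(1 + f\right) = \left(1 + f\right) \left(-24 + f\right)$)
$X = -46$ ($X = -24 + 1^{2} - 23 = -24 + 1 - 23 = -46$)
$\left(1391 - 1177\right) X = \left(1391 - 1177\right) \left(-46\right) = 214 \left(-46\right) = -9844$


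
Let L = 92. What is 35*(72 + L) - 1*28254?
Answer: -22514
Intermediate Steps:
35*(72 + L) - 1*28254 = 35*(72 + 92) - 1*28254 = 35*164 - 28254 = 5740 - 28254 = -22514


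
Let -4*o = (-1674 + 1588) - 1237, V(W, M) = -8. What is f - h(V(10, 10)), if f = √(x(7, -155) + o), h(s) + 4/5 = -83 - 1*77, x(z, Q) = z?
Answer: 804/5 + √1351/2 ≈ 179.18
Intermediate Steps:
o = 1323/4 (o = -((-1674 + 1588) - 1237)/4 = -(-86 - 1237)/4 = -¼*(-1323) = 1323/4 ≈ 330.75)
h(s) = -804/5 (h(s) = -⅘ + (-83 - 1*77) = -⅘ + (-83 - 77) = -⅘ - 160 = -804/5)
f = √1351/2 (f = √(7 + 1323/4) = √(1351/4) = √1351/2 ≈ 18.378)
f - h(V(10, 10)) = √1351/2 - 1*(-804/5) = √1351/2 + 804/5 = 804/5 + √1351/2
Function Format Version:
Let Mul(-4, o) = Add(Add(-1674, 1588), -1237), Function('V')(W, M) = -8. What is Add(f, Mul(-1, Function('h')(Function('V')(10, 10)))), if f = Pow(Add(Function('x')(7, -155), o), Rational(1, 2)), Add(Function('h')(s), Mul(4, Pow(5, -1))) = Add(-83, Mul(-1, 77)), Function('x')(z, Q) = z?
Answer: Add(Rational(804, 5), Mul(Rational(1, 2), Pow(1351, Rational(1, 2)))) ≈ 179.18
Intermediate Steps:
o = Rational(1323, 4) (o = Mul(Rational(-1, 4), Add(Add(-1674, 1588), -1237)) = Mul(Rational(-1, 4), Add(-86, -1237)) = Mul(Rational(-1, 4), -1323) = Rational(1323, 4) ≈ 330.75)
Function('h')(s) = Rational(-804, 5) (Function('h')(s) = Add(Rational(-4, 5), Add(-83, Mul(-1, 77))) = Add(Rational(-4, 5), Add(-83, -77)) = Add(Rational(-4, 5), -160) = Rational(-804, 5))
f = Mul(Rational(1, 2), Pow(1351, Rational(1, 2))) (f = Pow(Add(7, Rational(1323, 4)), Rational(1, 2)) = Pow(Rational(1351, 4), Rational(1, 2)) = Mul(Rational(1, 2), Pow(1351, Rational(1, 2))) ≈ 18.378)
Add(f, Mul(-1, Function('h')(Function('V')(10, 10)))) = Add(Mul(Rational(1, 2), Pow(1351, Rational(1, 2))), Mul(-1, Rational(-804, 5))) = Add(Mul(Rational(1, 2), Pow(1351, Rational(1, 2))), Rational(804, 5)) = Add(Rational(804, 5), Mul(Rational(1, 2), Pow(1351, Rational(1, 2))))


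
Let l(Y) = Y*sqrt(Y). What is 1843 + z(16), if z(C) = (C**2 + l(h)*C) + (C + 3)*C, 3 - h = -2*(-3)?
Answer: 2403 - 48*I*sqrt(3) ≈ 2403.0 - 83.138*I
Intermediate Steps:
h = -3 (h = 3 - (-2)*(-3) = 3 - 1*6 = 3 - 6 = -3)
l(Y) = Y**(3/2)
z(C) = C**2 + C*(3 + C) - 3*I*C*sqrt(3) (z(C) = (C**2 + (-3)**(3/2)*C) + (C + 3)*C = (C**2 + (-3*I*sqrt(3))*C) + (3 + C)*C = (C**2 - 3*I*C*sqrt(3)) + C*(3 + C) = C**2 + C*(3 + C) - 3*I*C*sqrt(3))
1843 + z(16) = 1843 + 16*(3 + 2*16 - 3*I*sqrt(3)) = 1843 + 16*(3 + 32 - 3*I*sqrt(3)) = 1843 + 16*(35 - 3*I*sqrt(3)) = 1843 + (560 - 48*I*sqrt(3)) = 2403 - 48*I*sqrt(3)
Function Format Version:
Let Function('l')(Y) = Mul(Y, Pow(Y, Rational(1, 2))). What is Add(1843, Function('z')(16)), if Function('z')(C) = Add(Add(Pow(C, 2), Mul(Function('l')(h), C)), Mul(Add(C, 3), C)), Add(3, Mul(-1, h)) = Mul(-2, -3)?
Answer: Add(2403, Mul(-48, I, Pow(3, Rational(1, 2)))) ≈ Add(2403.0, Mul(-83.138, I))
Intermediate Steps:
h = -3 (h = Add(3, Mul(-1, Mul(-2, -3))) = Add(3, Mul(-1, 6)) = Add(3, -6) = -3)
Function('l')(Y) = Pow(Y, Rational(3, 2))
Function('z')(C) = Add(Pow(C, 2), Mul(C, Add(3, C)), Mul(-3, I, C, Pow(3, Rational(1, 2)))) (Function('z')(C) = Add(Add(Pow(C, 2), Mul(Pow(-3, Rational(3, 2)), C)), Mul(Add(C, 3), C)) = Add(Add(Pow(C, 2), Mul(Mul(-3, I, Pow(3, Rational(1, 2))), C)), Mul(Add(3, C), C)) = Add(Add(Pow(C, 2), Mul(-3, I, C, Pow(3, Rational(1, 2)))), Mul(C, Add(3, C))) = Add(Pow(C, 2), Mul(C, Add(3, C)), Mul(-3, I, C, Pow(3, Rational(1, 2)))))
Add(1843, Function('z')(16)) = Add(1843, Mul(16, Add(3, Mul(2, 16), Mul(-3, I, Pow(3, Rational(1, 2)))))) = Add(1843, Mul(16, Add(3, 32, Mul(-3, I, Pow(3, Rational(1, 2)))))) = Add(1843, Mul(16, Add(35, Mul(-3, I, Pow(3, Rational(1, 2)))))) = Add(1843, Add(560, Mul(-48, I, Pow(3, Rational(1, 2))))) = Add(2403, Mul(-48, I, Pow(3, Rational(1, 2))))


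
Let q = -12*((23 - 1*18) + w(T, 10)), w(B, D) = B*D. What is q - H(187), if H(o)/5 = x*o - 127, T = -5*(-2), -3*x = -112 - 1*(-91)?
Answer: -7170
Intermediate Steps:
x = 7 (x = -(-112 - 1*(-91))/3 = -(-112 + 91)/3 = -1/3*(-21) = 7)
T = 10
H(o) = -635 + 35*o (H(o) = 5*(7*o - 127) = 5*(-127 + 7*o) = -635 + 35*o)
q = -1260 (q = -12*((23 - 1*18) + 10*10) = -12*((23 - 18) + 100) = -12*(5 + 100) = -12*105 = -1260)
q - H(187) = -1260 - (-635 + 35*187) = -1260 - (-635 + 6545) = -1260 - 1*5910 = -1260 - 5910 = -7170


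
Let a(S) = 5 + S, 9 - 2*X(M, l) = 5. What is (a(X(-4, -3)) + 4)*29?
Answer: 319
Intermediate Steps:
X(M, l) = 2 (X(M, l) = 9/2 - 1/2*5 = 9/2 - 5/2 = 2)
(a(X(-4, -3)) + 4)*29 = ((5 + 2) + 4)*29 = (7 + 4)*29 = 11*29 = 319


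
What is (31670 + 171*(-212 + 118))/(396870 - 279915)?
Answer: 15596/116955 ≈ 0.13335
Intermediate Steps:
(31670 + 171*(-212 + 118))/(396870 - 279915) = (31670 + 171*(-94))/116955 = (31670 - 16074)*(1/116955) = 15596*(1/116955) = 15596/116955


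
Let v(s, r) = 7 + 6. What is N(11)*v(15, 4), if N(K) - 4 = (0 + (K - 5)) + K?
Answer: 273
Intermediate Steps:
v(s, r) = 13
N(K) = -1 + 2*K (N(K) = 4 + ((0 + (K - 5)) + K) = 4 + ((0 + (-5 + K)) + K) = 4 + ((-5 + K) + K) = 4 + (-5 + 2*K) = -1 + 2*K)
N(11)*v(15, 4) = (-1 + 2*11)*13 = (-1 + 22)*13 = 21*13 = 273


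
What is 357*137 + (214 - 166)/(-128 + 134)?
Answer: 48917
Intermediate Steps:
357*137 + (214 - 166)/(-128 + 134) = 48909 + 48/6 = 48909 + 48*(⅙) = 48909 + 8 = 48917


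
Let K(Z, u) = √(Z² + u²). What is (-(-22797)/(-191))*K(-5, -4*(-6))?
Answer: -22797*√601/191 ≈ -2926.0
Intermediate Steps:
(-(-22797)/(-191))*K(-5, -4*(-6)) = (-(-22797)/(-191))*√((-5)² + (-4*(-6))²) = (-(-22797)*(-1)/191)*√(25 + 24²) = (-149*153/191)*√(25 + 576) = -22797*√601/191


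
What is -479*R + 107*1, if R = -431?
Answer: 206556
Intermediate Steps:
-479*R + 107*1 = -479*(-431) + 107*1 = 206449 + 107 = 206556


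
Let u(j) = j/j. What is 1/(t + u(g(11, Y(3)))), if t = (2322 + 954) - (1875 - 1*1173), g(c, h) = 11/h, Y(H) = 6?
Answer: 1/2575 ≈ 0.00038835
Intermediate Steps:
u(j) = 1
t = 2574 (t = 3276 - (1875 - 1173) = 3276 - 1*702 = 3276 - 702 = 2574)
1/(t + u(g(11, Y(3)))) = 1/(2574 + 1) = 1/2575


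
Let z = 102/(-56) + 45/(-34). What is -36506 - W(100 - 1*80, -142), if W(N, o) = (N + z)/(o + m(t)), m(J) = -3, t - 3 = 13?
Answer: -2519636097/69020 ≈ -36506.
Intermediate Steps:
t = 16 (t = 3 + 13 = 16)
z = -1497/476 (z = 102*(-1/56) + 45*(-1/34) = -51/28 - 45/34 = -1497/476 ≈ -3.1450)
W(N, o) = (-1497/476 + N)/(-3 + o) (W(N, o) = (N - 1497/476)/(o - 3) = (-1497/476 + N)/(-3 + o))
-36506 - W(100 - 1*80, -142) = -36506 - (-1497/476 + (100 - 1*80))/(-3 - 142) = -36506 - (-1497/476 + (100 - 80))/(-145) = -36506 - (-1)*(-1497/476 + 20)/145 = -36506 - (-1)*8023/(145*476) = -36506 - 1*(-8023/69020) = -36506 + 8023/69020 = -2519636097/69020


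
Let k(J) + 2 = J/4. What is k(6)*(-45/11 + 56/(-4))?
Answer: 199/22 ≈ 9.0455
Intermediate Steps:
k(J) = -2 + J/4
k(6)*(-45/11 + 56/(-4)) = (-2 + (¼)*6)*(-45/11 + 56/(-4)) = (-2 + 3/2)*(-45*1/11 + 56*(-¼)) = -(-45/11 - 14)/2 = -½*(-199/11) = 199/22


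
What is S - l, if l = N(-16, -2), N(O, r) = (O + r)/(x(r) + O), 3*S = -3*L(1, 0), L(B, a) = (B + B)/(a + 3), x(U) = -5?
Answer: -32/21 ≈ -1.5238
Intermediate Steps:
L(B, a) = 2*B/(3 + a) (L(B, a) = (2*B)/(3 + a) = 2*B/(3 + a))
S = -2/3 (S = (-6/(3 + 0))/3 = (-6/3)/3 = (-3*2/3)/3 = (1/3)*(-2) = -2/3 ≈ -0.66667)
N(O, r) = (O + r)/(-5 + O)
l = 6/7 (l = (-16 - 2)/(-5 - 16) = -18/(-21) = -1/21*(-18) = 6/7 ≈ 0.85714)
S - l = -2/3 - 1*6/7 = -2/3 - 6/7 = -32/21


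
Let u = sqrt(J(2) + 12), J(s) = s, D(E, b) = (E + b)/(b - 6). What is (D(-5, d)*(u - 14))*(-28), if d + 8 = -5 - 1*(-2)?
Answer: 6272/17 - 448*sqrt(14)/17 ≈ 270.34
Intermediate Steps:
d = -11 (d = -8 + (-5 - 1*(-2)) = -8 + (-5 + 2) = -8 - 3 = -11)
D(E, b) = (E + b)/(-6 + b)
u = sqrt(14) (u = sqrt(2 + 12) = sqrt(14) ≈ 3.7417)
(D(-5, d)*(u - 14))*(-28) = (((-5 - 11)/(-6 - 11))*(sqrt(14) - 14))*(-28) = ((-16/(-17))*(-14 + sqrt(14)))*(-28) = ((-1/17*(-16))*(-14 + sqrt(14)))*(-28) = (16*(-14 + sqrt(14))/17)*(-28) = (-224/17 + 16*sqrt(14)/17)*(-28) = 6272/17 - 448*sqrt(14)/17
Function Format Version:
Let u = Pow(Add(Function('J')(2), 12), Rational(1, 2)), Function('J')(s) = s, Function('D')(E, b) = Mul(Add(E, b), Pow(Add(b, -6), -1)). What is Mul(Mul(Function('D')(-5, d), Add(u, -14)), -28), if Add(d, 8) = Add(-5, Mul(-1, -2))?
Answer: Add(Rational(6272, 17), Mul(Rational(-448, 17), Pow(14, Rational(1, 2)))) ≈ 270.34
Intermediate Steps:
d = -11 (d = Add(-8, Add(-5, Mul(-1, -2))) = Add(-8, Add(-5, 2)) = Add(-8, -3) = -11)
Function('D')(E, b) = Mul(Pow(Add(-6, b), -1), Add(E, b)) (Function('D')(E, b) = Mul(Add(E, b), Pow(Add(-6, b), -1)) = Mul(Pow(Add(-6, b), -1), Add(E, b)))
u = Pow(14, Rational(1, 2)) (u = Pow(Add(2, 12), Rational(1, 2)) = Pow(14, Rational(1, 2)) ≈ 3.7417)
Mul(Mul(Function('D')(-5, d), Add(u, -14)), -28) = Mul(Mul(Mul(Pow(Add(-6, -11), -1), Add(-5, -11)), Add(Pow(14, Rational(1, 2)), -14)), -28) = Mul(Mul(Mul(Pow(-17, -1), -16), Add(-14, Pow(14, Rational(1, 2)))), -28) = Mul(Mul(Mul(Rational(-1, 17), -16), Add(-14, Pow(14, Rational(1, 2)))), -28) = Mul(Mul(Rational(16, 17), Add(-14, Pow(14, Rational(1, 2)))), -28) = Mul(Add(Rational(-224, 17), Mul(Rational(16, 17), Pow(14, Rational(1, 2)))), -28) = Add(Rational(6272, 17), Mul(Rational(-448, 17), Pow(14, Rational(1, 2))))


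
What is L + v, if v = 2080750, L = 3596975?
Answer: 5677725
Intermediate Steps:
L + v = 3596975 + 2080750 = 5677725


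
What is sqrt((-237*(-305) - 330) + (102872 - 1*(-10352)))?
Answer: sqrt(185179) ≈ 430.32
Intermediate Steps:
sqrt((-237*(-305) - 330) + (102872 - 1*(-10352))) = sqrt((72285 - 330) + (102872 + 10352)) = sqrt(71955 + 113224) = sqrt(185179)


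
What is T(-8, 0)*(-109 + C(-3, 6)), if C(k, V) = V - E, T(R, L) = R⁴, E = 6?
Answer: -446464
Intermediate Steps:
C(k, V) = -6 + V (C(k, V) = V - 1*6 = V - 6 = -6 + V)
T(-8, 0)*(-109 + C(-3, 6)) = (-8)⁴*(-109 + (-6 + 6)) = 4096*(-109 + 0) = 4096*(-109) = -446464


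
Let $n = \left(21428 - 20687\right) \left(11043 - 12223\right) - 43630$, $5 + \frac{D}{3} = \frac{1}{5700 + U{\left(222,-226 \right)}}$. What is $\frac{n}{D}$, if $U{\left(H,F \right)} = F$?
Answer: $\frac{5025186740}{82107} \approx 61203.0$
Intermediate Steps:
$D = - \frac{82107}{5474}$ ($D = -15 + \frac{3}{5700 - 226} = -15 + \frac{3}{5474} = - \frac{82107}{5474} \approx -14.999$)
$n = -918010$ ($n = 741 \left(-1180\right) - 43630 = -874380 - 43630 = -918010$)
$\frac{n}{D} = - \frac{918010}{- \frac{82107}{5474}} = \left(-918010\right) \left(- \frac{5474}{82107}\right) = \frac{5025186740}{82107}$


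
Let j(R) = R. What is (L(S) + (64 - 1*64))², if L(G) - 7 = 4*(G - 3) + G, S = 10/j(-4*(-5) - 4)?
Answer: 225/64 ≈ 3.5156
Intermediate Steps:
S = 5/8 (S = 10/(-4*(-5) - 4) = 10/(20 - 4) = 10/16 = 10*(1/16) = 5/8 ≈ 0.62500)
L(G) = -5 + 5*G (L(G) = 7 + (4*(G - 3) + G) = 7 + (4*(-3 + G) + G) = 7 + ((-12 + 4*G) + G) = 7 + (-12 + 5*G) = -5 + 5*G)
(L(S) + (64 - 1*64))² = ((-5 + 5*(5/8)) + (64 - 1*64))² = ((-5 + 25/8) + (64 - 64))² = (-15/8 + 0)² = (-15/8)² = 225/64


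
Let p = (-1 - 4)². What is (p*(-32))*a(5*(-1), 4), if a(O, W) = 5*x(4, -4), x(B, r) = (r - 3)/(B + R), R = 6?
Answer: 2800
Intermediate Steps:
x(B, r) = (-3 + r)/(6 + B) (x(B, r) = (r - 3)/(B + 6) = (-3 + r)/(6 + B))
p = 25 (p = (-5)² = 25)
a(O, W) = -7/2 (a(O, W) = 5*((-3 - 4)/(6 + 4)) = 5*(-7/10) = -7/2)
(p*(-32))*a(5*(-1), 4) = (25*(-32))*(-7/2) = -800*(-7/2) = 2800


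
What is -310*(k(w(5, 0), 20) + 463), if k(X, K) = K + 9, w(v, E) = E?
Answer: -152520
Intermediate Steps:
k(X, K) = 9 + K
-310*(k(w(5, 0), 20) + 463) = -310*((9 + 20) + 463) = -310*(29 + 463) = -310*492 = -152520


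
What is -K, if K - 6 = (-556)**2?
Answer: -309142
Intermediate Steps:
K = 309142 (K = 6 + (-556)**2 = 6 + 309136 = 309142)
-K = -1*309142 = -309142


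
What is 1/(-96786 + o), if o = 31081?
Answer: -1/65705 ≈ -1.5220e-5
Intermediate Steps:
1/(-96786 + o) = 1/(-96786 + 31081) = 1/(-65705) = -1/65705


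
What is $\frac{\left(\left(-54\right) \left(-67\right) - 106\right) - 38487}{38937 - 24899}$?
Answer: $- \frac{34975}{14038} \approx -2.4915$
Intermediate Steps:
$\frac{\left(\left(-54\right) \left(-67\right) - 106\right) - 38487}{38937 - 24899} = \frac{\left(3618 - 106\right) - 38487}{14038} = \left(3512 - 38487\right) \frac{1}{14038} = \left(-34975\right) \frac{1}{14038} = - \frac{34975}{14038}$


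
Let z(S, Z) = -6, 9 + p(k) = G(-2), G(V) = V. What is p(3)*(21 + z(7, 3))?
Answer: -165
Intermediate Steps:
p(k) = -11 (p(k) = -9 - 2 = -11)
p(3)*(21 + z(7, 3)) = -11*(21 - 6) = -11*15 = -165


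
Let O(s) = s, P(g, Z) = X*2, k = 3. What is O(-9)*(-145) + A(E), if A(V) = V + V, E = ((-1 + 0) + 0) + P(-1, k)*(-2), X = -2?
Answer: 1319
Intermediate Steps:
P(g, Z) = -4 (P(g, Z) = -2*2 = -4)
E = 7 (E = ((-1 + 0) + 0) - 4*(-2) = (-1 + 0) + 8 = -1 + 8 = 7)
A(V) = 2*V
O(-9)*(-145) + A(E) = -9*(-145) + 2*7 = 1305 + 14 = 1319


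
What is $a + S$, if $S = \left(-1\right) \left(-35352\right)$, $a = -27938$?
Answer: $7414$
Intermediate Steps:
$S = 35352$
$a + S = -27938 + 35352 = 7414$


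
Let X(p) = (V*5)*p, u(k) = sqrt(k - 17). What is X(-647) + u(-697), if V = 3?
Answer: -9705 + I*sqrt(714) ≈ -9705.0 + 26.721*I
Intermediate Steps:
u(k) = sqrt(-17 + k)
X(p) = 15*p (X(p) = (3*5)*p = 15*p)
X(-647) + u(-697) = 15*(-647) + sqrt(-17 - 697) = -9705 + sqrt(-714) = -9705 + I*sqrt(714)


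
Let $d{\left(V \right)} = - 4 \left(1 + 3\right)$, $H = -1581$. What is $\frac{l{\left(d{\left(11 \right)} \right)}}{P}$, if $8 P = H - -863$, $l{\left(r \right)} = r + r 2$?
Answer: $\frac{192}{359} \approx 0.53482$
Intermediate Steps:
$d{\left(V \right)} = -16$ ($d{\left(V \right)} = \left(-4\right) 4 = -16$)
$l{\left(r \right)} = 3 r$ ($l{\left(r \right)} = r + 2 r = 3 r$)
$P = - \frac{359}{4}$ ($P = \frac{-1581 - -863}{8} = \frac{-1581 + 863}{8} = \frac{1}{8} \left(-718\right) = - \frac{359}{4} \approx -89.75$)
$\frac{l{\left(d{\left(11 \right)} \right)}}{P} = \frac{3 \left(-16\right)}{- \frac{359}{4}} = \left(-48\right) \left(- \frac{4}{359}\right) = \frac{192}{359}$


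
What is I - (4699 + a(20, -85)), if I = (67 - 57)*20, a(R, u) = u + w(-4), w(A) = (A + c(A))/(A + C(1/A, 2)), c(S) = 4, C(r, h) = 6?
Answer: -4414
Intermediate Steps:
w(A) = (4 + A)/(6 + A) (w(A) = (A + 4)/(A + 6) = (4 + A)/(6 + A))
a(R, u) = u (a(R, u) = u + (4 - 4)/(6 - 4) = u + 0/2 = u + (1/2)*0 = u + 0 = u)
I = 200 (I = 10*20 = 200)
I - (4699 + a(20, -85)) = 200 - (4699 - 85) = 200 - 1*4614 = 200 - 4614 = -4414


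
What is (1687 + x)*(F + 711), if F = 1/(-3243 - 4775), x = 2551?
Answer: 12079988843/4009 ≈ 3.0132e+6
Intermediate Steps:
F = -1/8018 (F = 1/(-8018) = -1/8018 ≈ -0.00012472)
(1687 + x)*(F + 711) = (1687 + 2551)*(-1/8018 + 711) = 4238*(5700797/8018) = 12079988843/4009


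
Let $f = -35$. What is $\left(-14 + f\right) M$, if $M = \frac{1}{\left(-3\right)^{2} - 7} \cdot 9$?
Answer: $- \frac{441}{2} \approx -220.5$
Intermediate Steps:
$M = \frac{9}{2}$ ($M = \frac{1}{9 - 7} \cdot 9 = \frac{1}{2} \cdot 9 = \frac{9}{2} \approx 4.5$)
$\left(-14 + f\right) M = \left(-14 - 35\right) \frac{9}{2} = \left(-49\right) \frac{9}{2} = - \frac{441}{2}$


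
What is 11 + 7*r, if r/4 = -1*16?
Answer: -437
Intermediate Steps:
r = -64 (r = 4*(-1*16) = 4*(-16) = -64)
11 + 7*r = 11 + 7*(-64) = 11 - 448 = -437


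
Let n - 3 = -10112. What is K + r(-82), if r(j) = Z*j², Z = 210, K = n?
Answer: 1401931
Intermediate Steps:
n = -10109 (n = 3 - 10112 = -10109)
K = -10109
r(j) = 210*j²
K + r(-82) = -10109 + 210*(-82)² = -10109 + 210*6724 = -10109 + 1412040 = 1401931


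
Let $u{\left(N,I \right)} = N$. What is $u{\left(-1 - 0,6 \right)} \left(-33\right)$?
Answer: $33$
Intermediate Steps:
$u{\left(-1 - 0,6 \right)} \left(-33\right) = \left(-1 - 0\right) \left(-33\right) = \left(-1 + 0\right) \left(-33\right) = \left(-1\right) \left(-33\right) = 33$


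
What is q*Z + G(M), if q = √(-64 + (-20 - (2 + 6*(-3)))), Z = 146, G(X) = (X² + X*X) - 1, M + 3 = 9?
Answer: 71 + 292*I*√17 ≈ 71.0 + 1203.9*I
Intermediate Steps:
M = 6 (M = -3 + 9 = 6)
G(X) = -1 + 2*X² (G(X) = (X² + X²) - 1 = 2*X² - 1 = -1 + 2*X²)
q = 2*I*√17 (q = √(-64 + (-20 - (2 - 18))) = √(-64 + (-20 - 1*(-16))) = √(-64 + (-20 + 16)) = √(-64 - 4) = √(-68) = 2*I*√17 ≈ 8.2462*I)
q*Z + G(M) = (2*I*√17)*146 + (-1 + 2*6²) = 292*I*√17 + (-1 + 2*36) = 292*I*√17 + (-1 + 72) = 292*I*√17 + 71 = 71 + 292*I*√17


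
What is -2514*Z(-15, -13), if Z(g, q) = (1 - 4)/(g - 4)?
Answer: -7542/19 ≈ -396.95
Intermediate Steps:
Z(g, q) = -3/(-4 + g)
-2514*Z(-15, -13) = -(-7542)/(-4 - 15) = -(-7542)/(-19) = -(-7542)*(-1)/19 = -2514*3/19 = -7542/19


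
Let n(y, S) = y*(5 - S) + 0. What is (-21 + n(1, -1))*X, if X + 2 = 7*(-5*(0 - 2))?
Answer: -1020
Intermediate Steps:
X = 68 (X = -2 + 7*(-5*(0 - 2)) = -2 + 7*(-5*(-2)) = -2 + 7*10 = -2 + 70 = 68)
n(y, S) = y*(5 - S)
(-21 + n(1, -1))*X = (-21 + 1*(5 - 1*(-1)))*68 = (-21 + 1*(5 + 1))*68 = (-21 + 1*6)*68 = (-21 + 6)*68 = -15*68 = -1020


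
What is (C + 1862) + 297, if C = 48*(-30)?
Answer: 719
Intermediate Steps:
C = -1440
(C + 1862) + 297 = (-1440 + 1862) + 297 = 422 + 297 = 719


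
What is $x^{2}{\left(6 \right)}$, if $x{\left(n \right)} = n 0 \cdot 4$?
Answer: $0$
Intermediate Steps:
$x{\left(n \right)} = 0$ ($x{\left(n \right)} = 0 \cdot 4 = 0$)
$x^{2}{\left(6 \right)} = 0^{2} = 0$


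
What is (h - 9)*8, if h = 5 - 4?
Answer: -64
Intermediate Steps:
h = 1
(h - 9)*8 = (1 - 9)*8 = -8*8 = -64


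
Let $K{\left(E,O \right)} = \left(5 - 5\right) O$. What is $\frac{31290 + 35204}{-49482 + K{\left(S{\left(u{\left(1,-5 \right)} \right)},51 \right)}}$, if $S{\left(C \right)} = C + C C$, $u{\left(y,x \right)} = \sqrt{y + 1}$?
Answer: $- \frac{33247}{24741} \approx -1.3438$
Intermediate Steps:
$u{\left(y,x \right)} = \sqrt{1 + y}$
$S{\left(C \right)} = C + C^{2}$
$K{\left(E,O \right)} = 0$ ($K{\left(E,O \right)} = 0 O = 0$)
$\frac{31290 + 35204}{-49482 + K{\left(S{\left(u{\left(1,-5 \right)} \right)},51 \right)}} = \frac{31290 + 35204}{-49482 + 0} = \frac{66494}{-49482} = 66494 \left(- \frac{1}{49482}\right) = - \frac{33247}{24741}$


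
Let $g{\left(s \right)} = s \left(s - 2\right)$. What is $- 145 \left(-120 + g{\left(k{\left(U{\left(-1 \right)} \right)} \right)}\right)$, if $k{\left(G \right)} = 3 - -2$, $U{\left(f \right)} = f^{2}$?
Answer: $15225$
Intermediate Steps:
$k{\left(G \right)} = 5$ ($k{\left(G \right)} = 3 + 2 = 5$)
$g{\left(s \right)} = s \left(-2 + s\right)$
$- 145 \left(-120 + g{\left(k{\left(U{\left(-1 \right)} \right)} \right)}\right) = - 145 \left(-120 + 5 \left(-2 + 5\right)\right) = - 145 \left(-120 + 5 \cdot 3\right) = - 145 \left(-120 + 15\right) = \left(-145\right) \left(-105\right) = 15225$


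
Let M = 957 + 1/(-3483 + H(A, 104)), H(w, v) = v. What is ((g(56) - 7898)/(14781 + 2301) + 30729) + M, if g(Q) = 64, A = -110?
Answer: 914445951670/28860039 ≈ 31686.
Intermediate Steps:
M = 3233702/3379 (M = 957 + 1/(-3483 + 104) = 957 + 1/(-3379) = 957 - 1/3379 = 3233702/3379 ≈ 957.00)
((g(56) - 7898)/(14781 + 2301) + 30729) + M = ((64 - 7898)/(14781 + 2301) + 30729) + 3233702/3379 = (-7834/17082 + 30729) + 3233702/3379 = (-7834*1/17082 + 30729) + 3233702/3379 = (-3917/8541 + 30729) + 3233702/3379 = 262452472/8541 + 3233702/3379 = 914445951670/28860039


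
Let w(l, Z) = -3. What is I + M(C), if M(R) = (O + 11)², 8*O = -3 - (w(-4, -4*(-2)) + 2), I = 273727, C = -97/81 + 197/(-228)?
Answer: 4381481/16 ≈ 2.7384e+5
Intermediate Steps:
C = -12691/6156 (C = -97*1/81 + 197*(-1/228) = -97/81 - 197/228 = -12691/6156 ≈ -2.0616)
O = -¼ (O = (-3 - (-3 + 2))/8 = (-3 - 1*(-1))/8 = (-3 + 1)/8 = (⅛)*(-2) = -¼ ≈ -0.25000)
M(R) = 1849/16 (M(R) = (-¼ + 11)² = (43/4)² = 1849/16)
I + M(C) = 273727 + 1849/16 = 4381481/16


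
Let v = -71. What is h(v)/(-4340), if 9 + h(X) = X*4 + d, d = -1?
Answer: 21/310 ≈ 0.067742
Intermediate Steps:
h(X) = -10 + 4*X (h(X) = -9 + (X*4 - 1) = -9 + (4*X - 1) = -9 + (-1 + 4*X) = -10 + 4*X)
h(v)/(-4340) = (-10 + 4*(-71))/(-4340) = (-10 - 284)*(-1/4340) = -294*(-1/4340) = 21/310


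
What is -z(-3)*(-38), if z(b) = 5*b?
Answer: -570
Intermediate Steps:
-z(-3)*(-38) = -5*(-3)*(-38) = -1*(-15)*(-38) = 15*(-38) = -570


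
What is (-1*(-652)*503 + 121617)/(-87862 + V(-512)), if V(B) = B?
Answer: -449573/88374 ≈ -5.0872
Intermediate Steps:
(-1*(-652)*503 + 121617)/(-87862 + V(-512)) = (-1*(-652)*503 + 121617)/(-87862 - 512) = (652*503 + 121617)/(-88374) = (327956 + 121617)*(-1/88374) = 449573*(-1/88374) = -449573/88374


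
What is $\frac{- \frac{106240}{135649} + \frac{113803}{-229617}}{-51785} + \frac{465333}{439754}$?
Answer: $\frac{750582791510388298523}{709307274762233405370} \approx 1.0582$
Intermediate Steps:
$\frac{- \frac{106240}{135649} + \frac{113803}{-229617}}{-51785} + \frac{465333}{439754} = \left(\left(-106240\right) \frac{1}{135649} + 113803 \left(- \frac{1}{229617}\right)\right) \left(- \frac{1}{51785}\right) + 465333 \cdot \frac{1}{439754} = \left(- \frac{106240}{135649} - \frac{113803}{229617}\right) \left(- \frac{1}{51785}\right) + \frac{465333}{439754} = \left(- \frac{39831773227}{31147316433}\right) \left(- \frac{1}{51785}\right) + \frac{465333}{439754} = \frac{39831773227}{1612963781482905} + \frac{465333}{439754} = \frac{750582791510388298523}{709307274762233405370}$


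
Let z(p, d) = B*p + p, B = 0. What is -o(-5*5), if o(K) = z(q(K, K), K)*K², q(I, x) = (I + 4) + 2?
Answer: 11875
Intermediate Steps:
q(I, x) = 6 + I (q(I, x) = (4 + I) + 2 = 6 + I)
z(p, d) = p (z(p, d) = 0*p + p = 0 + p = p)
o(K) = K²*(6 + K) (o(K) = (6 + K)*K² = K²*(6 + K))
-o(-5*5) = -(-5*5)²*(6 - 5*5) = -(-25)²*(6 - 25) = -625*(-19) = -1*(-11875) = 11875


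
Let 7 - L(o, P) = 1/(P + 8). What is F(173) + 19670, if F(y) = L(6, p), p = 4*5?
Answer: 550955/28 ≈ 19677.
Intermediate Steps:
p = 20
L(o, P) = 7 - 1/(8 + P) (L(o, P) = 7 - 1/(P + 8) = 7 - 1/(8 + P))
F(y) = 195/28 (F(y) = (55 + 7*20)/(8 + 20) = (55 + 140)/28 = (1/28)*195 = 195/28)
F(173) + 19670 = 195/28 + 19670 = 550955/28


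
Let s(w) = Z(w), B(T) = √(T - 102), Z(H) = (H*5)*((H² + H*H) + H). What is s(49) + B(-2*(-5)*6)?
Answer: 1188495 + I*√42 ≈ 1.1885e+6 + 6.4807*I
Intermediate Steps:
Z(H) = 5*H*(H + 2*H²) (Z(H) = (5*H)*((H² + H²) + H) = (5*H)*(2*H² + H) = (5*H)*(H + 2*H²) = 5*H*(H + 2*H²))
B(T) = √(-102 + T)
s(w) = w²*(5 + 10*w)
s(49) + B(-2*(-5)*6) = 49²*(5 + 10*49) + √(-102 - 2*(-5)*6) = 2401*(5 + 490) + √(-102 + 10*6) = 2401*495 + √(-102 + 60) = 1188495 + √(-42) = 1188495 + I*√42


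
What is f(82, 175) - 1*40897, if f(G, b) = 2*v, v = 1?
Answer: -40895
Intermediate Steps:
f(G, b) = 2 (f(G, b) = 2*1 = 2)
f(82, 175) - 1*40897 = 2 - 1*40897 = 2 - 40897 = -40895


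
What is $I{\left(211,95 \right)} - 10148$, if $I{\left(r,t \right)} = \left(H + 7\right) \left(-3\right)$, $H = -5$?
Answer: $-10154$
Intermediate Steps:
$I{\left(r,t \right)} = -6$ ($I{\left(r,t \right)} = \left(-5 + 7\right) \left(-3\right) = 2 \left(-3\right) = -6$)
$I{\left(211,95 \right)} - 10148 = -6 - 10148 = -10154$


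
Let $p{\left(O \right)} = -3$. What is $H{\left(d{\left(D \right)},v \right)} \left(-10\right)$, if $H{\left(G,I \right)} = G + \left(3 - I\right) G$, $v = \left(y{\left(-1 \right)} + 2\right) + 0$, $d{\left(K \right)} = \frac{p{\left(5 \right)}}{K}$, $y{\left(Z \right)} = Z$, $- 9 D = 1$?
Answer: $-810$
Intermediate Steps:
$D = - \frac{1}{9}$ ($D = \left(- \frac{1}{9}\right) 1 = - \frac{1}{9} \approx -0.11111$)
$d{\left(K \right)} = - \frac{3}{K}$
$v = 1$ ($v = \left(-1 + 2\right) + 0 = 1 + 0 = 1$)
$H{\left(G,I \right)} = G + G \left(3 - I\right)$
$H{\left(d{\left(D \right)},v \right)} \left(-10\right) = - \frac{3}{- \frac{1}{9}} \left(4 - 1\right) \left(-10\right) = \left(-3\right) \left(-9\right) \left(4 - 1\right) \left(-10\right) = 27 \cdot 3 \left(-10\right) = 81 \left(-10\right) = -810$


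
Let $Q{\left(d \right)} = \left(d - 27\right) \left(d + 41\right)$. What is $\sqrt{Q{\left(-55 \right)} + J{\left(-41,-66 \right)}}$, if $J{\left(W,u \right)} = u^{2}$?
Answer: $8 \sqrt{86} \approx 74.189$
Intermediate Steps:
$Q{\left(d \right)} = \left(-27 + d\right) \left(41 + d\right)$
$\sqrt{Q{\left(-55 \right)} + J{\left(-41,-66 \right)}} = \sqrt{\left(-1107 + \left(-55\right)^{2} + 14 \left(-55\right)\right) + \left(-66\right)^{2}} = \sqrt{\left(-1107 + 3025 - 770\right) + 4356} = \sqrt{1148 + 4356} = \sqrt{5504} = 8 \sqrt{86}$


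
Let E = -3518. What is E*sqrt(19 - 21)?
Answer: -3518*I*sqrt(2) ≈ -4975.2*I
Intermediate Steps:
E*sqrt(19 - 21) = -3518*sqrt(19 - 21) = -3518*I*sqrt(2)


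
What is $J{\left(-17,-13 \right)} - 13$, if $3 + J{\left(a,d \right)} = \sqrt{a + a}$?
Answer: $-16 + i \sqrt{34} \approx -16.0 + 5.831 i$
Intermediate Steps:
$J{\left(a,d \right)} = -3 + \sqrt{2} \sqrt{a}$ ($J{\left(a,d \right)} = -3 + \sqrt{a + a} = -3 + \sqrt{2 a} = -3 + \sqrt{2} \sqrt{a}$)
$J{\left(-17,-13 \right)} - 13 = \left(-3 + \sqrt{2} \sqrt{-17}\right) - 13 = \left(-3 + \sqrt{2} i \sqrt{17}\right) - 13 = \left(-3 + i \sqrt{34}\right) - 13 = -16 + i \sqrt{34}$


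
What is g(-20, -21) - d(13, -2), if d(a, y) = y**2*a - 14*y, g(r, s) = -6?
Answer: -86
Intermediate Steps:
d(a, y) = -14*y + a*y**2 (d(a, y) = a*y**2 - 14*y = -14*y + a*y**2)
g(-20, -21) - d(13, -2) = -6 - (-2)*(-14 + 13*(-2)) = -6 - (-2)*(-14 - 26) = -6 - (-2)*(-40) = -6 - 1*80 = -6 - 80 = -86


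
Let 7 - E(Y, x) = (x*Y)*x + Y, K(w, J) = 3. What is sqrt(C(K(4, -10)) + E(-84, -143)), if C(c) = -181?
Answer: sqrt(1717626) ≈ 1310.6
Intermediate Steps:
E(Y, x) = 7 - Y - Y*x**2 (E(Y, x) = 7 - ((x*Y)*x + Y) = 7 - ((Y*x)*x + Y) = 7 - (Y*x**2 + Y) = 7 - (Y + Y*x**2) = 7 + (-Y - Y*x**2) = 7 - Y - Y*x**2)
sqrt(C(K(4, -10)) + E(-84, -143)) = sqrt(-181 + (7 - 1*(-84) - 1*(-84)*(-143)**2)) = sqrt(-181 + (7 + 84 - 1*(-84)*20449)) = sqrt(-181 + (7 + 84 + 1717716)) = sqrt(-181 + 1717807) = sqrt(1717626)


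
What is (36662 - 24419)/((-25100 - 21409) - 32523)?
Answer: -4081/26344 ≈ -0.15491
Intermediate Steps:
(36662 - 24419)/((-25100 - 21409) - 32523) = 12243/(-46509 - 32523) = 12243/(-79032) = 12243*(-1/79032) = -4081/26344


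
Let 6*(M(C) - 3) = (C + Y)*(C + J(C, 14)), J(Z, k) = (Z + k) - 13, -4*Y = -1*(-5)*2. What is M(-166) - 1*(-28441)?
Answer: 452875/12 ≈ 37740.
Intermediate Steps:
Y = -5/2 (Y = -(-1*(-5))*2/4 = -5*2/4 = -¼*10 = -5/2 ≈ -2.5000)
J(Z, k) = -13 + Z + k
M(C) = 3 + (1 + 2*C)*(-5/2 + C)/6 (M(C) = 3 + ((C - 5/2)*(C + (-13 + C + 14)))/6 = 3 + ((-5/2 + C)*(C + (1 + C)))/6 = 3 + ((-5/2 + C)*(1 + 2*C))/6 = 3 + ((1 + 2*C)*(-5/2 + C))/6 = 3 + (1 + 2*C)*(-5/2 + C)/6)
M(-166) - 1*(-28441) = (31/12 - ⅔*(-166) + (⅓)*(-166)²) - 1*(-28441) = (31/12 + 332/3 + (⅓)*27556) + 28441 = (31/12 + 332/3 + 27556/3) + 28441 = 111583/12 + 28441 = 452875/12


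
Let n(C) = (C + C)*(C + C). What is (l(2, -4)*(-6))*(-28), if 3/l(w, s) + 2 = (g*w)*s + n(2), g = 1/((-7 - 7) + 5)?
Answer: 2268/67 ≈ 33.851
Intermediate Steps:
g = -⅑ (g = 1/(-14 + 5) = 1/(-9) = -⅑ ≈ -0.11111)
n(C) = 4*C² (n(C) = (2*C)*(2*C) = 4*C²)
l(w, s) = 3/(14 - s*w/9) (l(w, s) = 3/(-2 + ((-w/9)*s + 4*2²)) = 3/(-2 + (-s*w/9 + 4*4)) = 3/(-2 + (-s*w/9 + 16)) = 3/(-2 + (16 - s*w/9)) = 3/(14 - s*w/9))
(l(2, -4)*(-6))*(-28) = (-27/(-126 - 4*2)*(-6))*(-28) = (-27/(-126 - 8)*(-6))*(-28) = (-27/(-134)*(-6))*(-28) = (-27*(-1/134)*(-6))*(-28) = ((27/134)*(-6))*(-28) = -81/67*(-28) = 2268/67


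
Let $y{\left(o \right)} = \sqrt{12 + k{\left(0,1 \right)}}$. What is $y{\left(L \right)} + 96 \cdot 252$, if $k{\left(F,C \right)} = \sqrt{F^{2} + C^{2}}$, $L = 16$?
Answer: $24192 + \sqrt{13} \approx 24196.0$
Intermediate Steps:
$k{\left(F,C \right)} = \sqrt{C^{2} + F^{2}}$
$y{\left(o \right)} = \sqrt{13}$ ($y{\left(o \right)} = \sqrt{12 + \sqrt{1^{2} + 0^{2}}} = \sqrt{12 + \sqrt{1 + 0}} = \sqrt{12 + \sqrt{1}} = \sqrt{12 + 1} = \sqrt{13}$)
$y{\left(L \right)} + 96 \cdot 252 = \sqrt{13} + 96 \cdot 252 = \sqrt{13} + 24192 = 24192 + \sqrt{13}$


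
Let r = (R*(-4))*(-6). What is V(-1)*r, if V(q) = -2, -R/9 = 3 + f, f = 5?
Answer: 3456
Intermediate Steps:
R = -72 (R = -9*(3 + 5) = -9*8 = -72)
r = -1728 (r = -72*(-4)*(-6) = 288*(-6) = -1728)
V(-1)*r = -2*(-1728) = 3456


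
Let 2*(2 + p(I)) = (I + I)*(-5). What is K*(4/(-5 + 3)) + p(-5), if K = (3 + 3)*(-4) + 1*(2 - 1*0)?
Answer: 67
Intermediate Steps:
p(I) = -2 - 5*I (p(I) = -2 + ((I + I)*(-5))/2 = -2 + ((2*I)*(-5))/2 = -2 + (-10*I)/2 = -2 - 5*I)
K = -22 (K = 6*(-4) + 1*(2 + 0) = -24 + 1*2 = -24 + 2 = -22)
K*(4/(-5 + 3)) + p(-5) = -88/(-5 + 3) + (-2 - 5*(-5)) = -88/(-2) + (-2 + 25) = -88*(-1)/2 + 23 = -22*(-2) + 23 = 44 + 23 = 67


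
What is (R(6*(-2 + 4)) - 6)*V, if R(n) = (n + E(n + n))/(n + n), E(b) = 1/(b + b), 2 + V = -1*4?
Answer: 6335/192 ≈ 32.995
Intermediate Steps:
V = -6 (V = -2 - 1*4 = -2 - 4 = -6)
E(b) = 1/(2*b)
R(n) = (n + 1/(4*n))/(2*n) (R(n) = (n + 1/(2*(n + n)))/(n + n) = (n + 1/(2*((2*n))))/((2*n)) = (n + (1/(2*n))/2)*(1/(2*n)) = (n + 1/(4*n))*(1/(2*n)) = (n + 1/(4*n))/(2*n))
(R(6*(-2 + 4)) - 6)*V = ((½ + 1/(8*(6*(-2 + 4))²)) - 6)*(-6) = ((½ + 1/(8*(6*2)²)) - 6)*(-6) = ((½ + (⅛)/12²) - 6)*(-6) = ((½ + (⅛)*(1/144)) - 6)*(-6) = ((½ + 1/1152) - 6)*(-6) = (577/1152 - 6)*(-6) = -6335/1152*(-6) = 6335/192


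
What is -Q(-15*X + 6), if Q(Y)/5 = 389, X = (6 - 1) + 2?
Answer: -1945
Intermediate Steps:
X = 7 (X = 5 + 2 = 7)
Q(Y) = 1945 (Q(Y) = 5*389 = 1945)
-Q(-15*X + 6) = -1*1945 = -1945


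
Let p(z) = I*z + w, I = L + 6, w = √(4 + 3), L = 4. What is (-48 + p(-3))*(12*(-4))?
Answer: 3744 - 48*√7 ≈ 3617.0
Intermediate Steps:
w = √7 ≈ 2.6458
I = 10 (I = 4 + 6 = 10)
p(z) = √7 + 10*z (p(z) = 10*z + √7 = √7 + 10*z)
(-48 + p(-3))*(12*(-4)) = (-48 + (√7 + 10*(-3)))*(12*(-4)) = (-48 + (√7 - 30))*(-48) = (-48 + (-30 + √7))*(-48) = (-78 + √7)*(-48) = 3744 - 48*√7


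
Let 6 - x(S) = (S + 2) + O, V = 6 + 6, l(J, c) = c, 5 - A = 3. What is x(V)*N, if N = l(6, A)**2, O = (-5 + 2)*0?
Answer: -32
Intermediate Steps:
A = 2 (A = 5 - 1*3 = 5 - 3 = 2)
O = 0 (O = -3*0 = 0)
N = 4 (N = 2**2 = 4)
V = 12
x(S) = 4 - S (x(S) = 6 - ((S + 2) + 0) = 6 - ((2 + S) + 0) = 6 - (2 + S) = 6 + (-2 - S) = 4 - S)
x(V)*N = (4 - 1*12)*4 = (4 - 12)*4 = -8*4 = -32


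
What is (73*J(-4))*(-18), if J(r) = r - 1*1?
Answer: 6570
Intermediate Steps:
J(r) = -1 + r (J(r) = r - 1 = -1 + r)
(73*J(-4))*(-18) = (73*(-1 - 4))*(-18) = (73*(-5))*(-18) = -365*(-18) = 6570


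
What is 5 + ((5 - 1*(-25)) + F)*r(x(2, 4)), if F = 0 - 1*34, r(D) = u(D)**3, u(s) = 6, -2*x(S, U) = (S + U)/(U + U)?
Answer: -859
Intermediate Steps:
x(S, U) = -(S + U)/(4*U) (x(S, U) = -(S + U)/(2*(U + U)) = -(S + U)/(2*(2*U)) = -(S + U)*1/(2*U)/2 = -(S + U)/(4*U))
r(D) = 216 (r(D) = 6**3 = 216)
F = -34 (F = 0 - 34 = -34)
5 + ((5 - 1*(-25)) + F)*r(x(2, 4)) = 5 + ((5 - 1*(-25)) - 34)*216 = 5 + ((5 + 25) - 34)*216 = 5 + (30 - 34)*216 = 5 - 4*216 = 5 - 864 = -859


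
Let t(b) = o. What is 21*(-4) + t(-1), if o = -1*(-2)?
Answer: -82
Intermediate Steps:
o = 2
t(b) = 2
21*(-4) + t(-1) = 21*(-4) + 2 = -84 + 2 = -82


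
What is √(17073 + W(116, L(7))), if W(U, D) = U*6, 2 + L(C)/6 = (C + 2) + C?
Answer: √17769 ≈ 133.30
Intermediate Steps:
L(C) = 12*C (L(C) = -12 + 6*((C + 2) + C) = -12 + 6*((2 + C) + C) = -12 + 6*(2 + 2*C) = -12 + (12 + 12*C) = 12*C)
W(U, D) = 6*U
√(17073 + W(116, L(7))) = √(17073 + 6*116) = √(17073 + 696) = √17769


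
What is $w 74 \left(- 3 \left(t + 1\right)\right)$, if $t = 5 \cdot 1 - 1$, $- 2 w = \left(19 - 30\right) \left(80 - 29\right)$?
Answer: $-311355$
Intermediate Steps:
$w = \frac{561}{2}$ ($w = - \frac{\left(19 - 30\right) \left(80 - 29\right)}{2} = - \frac{\left(-11\right) 51}{2} = \left(- \frac{1}{2}\right) \left(-561\right) = \frac{561}{2} \approx 280.5$)
$t = 4$ ($t = 5 - 1 = 4$)
$w 74 \left(- 3 \left(t + 1\right)\right) = \frac{561}{2} \cdot 74 \left(- 3 \left(4 + 1\right)\right) = 20757 \left(\left(-3\right) 5\right) = 20757 \left(-15\right) = -311355$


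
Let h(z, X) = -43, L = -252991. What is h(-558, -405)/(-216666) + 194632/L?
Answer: -42159258299/54814548006 ≈ -0.76912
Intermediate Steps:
h(-558, -405)/(-216666) + 194632/L = -43/(-216666) + 194632/(-252991) = -43*(-1/216666) + 194632*(-1/252991) = 43/216666 - 194632/252991 = -42159258299/54814548006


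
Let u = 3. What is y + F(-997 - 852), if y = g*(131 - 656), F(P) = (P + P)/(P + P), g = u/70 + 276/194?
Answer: -149071/194 ≈ -768.41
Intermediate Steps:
g = 9951/6790 (g = 3/70 + 276/194 = 3*(1/70) + 276*(1/194) = 3/70 + 138/97 = 9951/6790 ≈ 1.4655)
F(P) = 1 (F(P) = (2*P)/((2*P)) = (2*P)*(1/(2*P)) = 1)
y = -149265/194 (y = 9951*(131 - 656)/6790 = (9951/6790)*(-525) = -149265/194 ≈ -769.41)
y + F(-997 - 852) = -149265/194 + 1 = -149071/194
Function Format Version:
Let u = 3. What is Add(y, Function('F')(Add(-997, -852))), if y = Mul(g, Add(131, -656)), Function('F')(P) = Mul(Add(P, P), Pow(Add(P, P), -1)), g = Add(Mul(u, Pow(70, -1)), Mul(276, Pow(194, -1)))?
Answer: Rational(-149071, 194) ≈ -768.41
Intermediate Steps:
g = Rational(9951, 6790) (g = Add(Mul(3, Pow(70, -1)), Mul(276, Pow(194, -1))) = Add(Mul(3, Rational(1, 70)), Mul(276, Rational(1, 194))) = Add(Rational(3, 70), Rational(138, 97)) = Rational(9951, 6790) ≈ 1.4655)
Function('F')(P) = 1 (Function('F')(P) = Mul(Mul(2, P), Pow(Mul(2, P), -1)) = Mul(Mul(2, P), Mul(Rational(1, 2), Pow(P, -1))) = 1)
y = Rational(-149265, 194) (y = Mul(Rational(9951, 6790), Add(131, -656)) = Mul(Rational(9951, 6790), -525) = Rational(-149265, 194) ≈ -769.41)
Add(y, Function('F')(Add(-997, -852))) = Add(Rational(-149265, 194), 1) = Rational(-149071, 194)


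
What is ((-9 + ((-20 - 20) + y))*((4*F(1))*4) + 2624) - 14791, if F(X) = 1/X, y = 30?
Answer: -12471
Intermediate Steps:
((-9 + ((-20 - 20) + y))*((4*F(1))*4) + 2624) - 14791 = ((-9 + ((-20 - 20) + 30))*((4/1)*4) + 2624) - 14791 = ((-9 + (-40 + 30))*((4*1)*4) + 2624) - 14791 = ((-9 - 10)*(4*4) + 2624) - 14791 = (-19*16 + 2624) - 14791 = (-304 + 2624) - 14791 = 2320 - 14791 = -12471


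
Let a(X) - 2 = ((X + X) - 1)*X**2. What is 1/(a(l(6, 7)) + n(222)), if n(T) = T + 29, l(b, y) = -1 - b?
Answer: -1/482 ≈ -0.0020747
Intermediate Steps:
a(X) = 2 + X**2*(-1 + 2*X) (a(X) = 2 + ((X + X) - 1)*X**2 = 2 + (2*X - 1)*X**2 = 2 + (-1 + 2*X)*X**2 = 2 + X**2*(-1 + 2*X))
n(T) = 29 + T
1/(a(l(6, 7)) + n(222)) = 1/((2 - (-1 - 1*6)**2 + 2*(-1 - 1*6)**3) + (29 + 222)) = 1/((2 - (-1 - 6)**2 + 2*(-1 - 6)**3) + 251) = 1/((2 - 1*(-7)**2 + 2*(-7)**3) + 251) = 1/((2 - 1*49 + 2*(-343)) + 251) = 1/((2 - 49 - 686) + 251) = 1/(-733 + 251) = 1/(-482) = -1/482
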